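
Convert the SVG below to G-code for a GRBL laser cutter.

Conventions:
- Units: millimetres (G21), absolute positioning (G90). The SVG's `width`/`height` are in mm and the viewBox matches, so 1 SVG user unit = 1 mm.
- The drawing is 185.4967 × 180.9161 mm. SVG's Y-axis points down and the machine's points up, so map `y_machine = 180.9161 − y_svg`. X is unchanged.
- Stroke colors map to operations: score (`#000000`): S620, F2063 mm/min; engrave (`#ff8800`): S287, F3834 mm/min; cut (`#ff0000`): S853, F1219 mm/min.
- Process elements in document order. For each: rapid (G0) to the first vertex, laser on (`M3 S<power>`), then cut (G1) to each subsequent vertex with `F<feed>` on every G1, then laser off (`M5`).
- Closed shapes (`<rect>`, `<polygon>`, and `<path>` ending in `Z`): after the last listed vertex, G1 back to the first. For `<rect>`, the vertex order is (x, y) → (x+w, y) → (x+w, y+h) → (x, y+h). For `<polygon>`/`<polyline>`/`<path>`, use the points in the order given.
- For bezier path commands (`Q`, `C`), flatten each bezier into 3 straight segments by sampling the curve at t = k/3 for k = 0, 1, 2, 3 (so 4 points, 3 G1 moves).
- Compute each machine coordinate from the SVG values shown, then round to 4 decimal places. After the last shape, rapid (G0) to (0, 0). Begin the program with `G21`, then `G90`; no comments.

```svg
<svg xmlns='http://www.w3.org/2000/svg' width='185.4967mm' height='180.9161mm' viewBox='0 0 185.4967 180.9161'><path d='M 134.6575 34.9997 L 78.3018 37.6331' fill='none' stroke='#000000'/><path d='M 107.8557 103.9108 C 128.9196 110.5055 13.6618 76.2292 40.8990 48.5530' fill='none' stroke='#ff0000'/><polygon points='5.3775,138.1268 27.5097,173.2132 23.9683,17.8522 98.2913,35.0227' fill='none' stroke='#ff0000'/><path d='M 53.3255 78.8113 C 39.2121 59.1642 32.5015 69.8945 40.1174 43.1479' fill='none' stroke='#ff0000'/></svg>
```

viewBox `0 0 185.4967 180.9161` with mm width/height → 1 unit = 1 mm. Flip: y_m = 180.9161 − y_svg.

**Shape 1** — `<path>` line segment, stroke `#000000` → score (S620, F2063). Machine vertices: (134.6575,145.9164) → (78.3018,143.2830). Open path.

**Shape 2** — `<path>` cubic bezier, stroke `#ff0000` → cut (S853, F1219). Control points (SVG): P0=(107.8557,103.9108), P1=(128.9196,110.5055), P2=(13.6618,76.2292), P3=(40.8990,48.5530); sampled at t=k/3. Machine vertices: (107.8557,77.0053) → (93.8056,82.2761) → (50.8336,104.2451) → (40.8990,132.3631). Open path.

**Shape 3** — `<polygon>` closed polygon, stroke `#ff0000` → cut (S853, F1219). Machine vertices: (5.3775,42.7893) → (27.5097,7.7029) → (23.9683,163.0639) → (98.2913,145.8934) → (5.3775,42.7893). Closed: final G1 returns to the first vertex.

**Shape 4** — `<path>` cubic bezier, stroke `#ff0000` → cut (S853, F1219). Control points (SVG): P0=(53.3255,78.8113), P1=(39.2121,59.1642), P2=(32.5015,69.8945), P3=(40.1174,43.1479); sampled at t=k/3. Machine vertices: (53.3255,102.1048) → (41.9361,114.1392) → (37.0206,121.0008) → (40.1174,137.7682). Open path.

G21
G90
G0 X134.6575 Y145.9164
M3 S620
G1 X78.3018 Y143.2830 F2063
M5
G0 X107.8557 Y77.0053
M3 S853
G1 X93.8056 Y82.2761 F1219
G1 X50.8336 Y104.2451 F1219
G1 X40.8990 Y132.3631 F1219
M5
G0 X5.3775 Y42.7893
M3 S853
G1 X27.5097 Y7.7029 F1219
G1 X23.9683 Y163.0639 F1219
G1 X98.2913 Y145.8934 F1219
G1 X5.3775 Y42.7893 F1219
M5
G0 X53.3255 Y102.1048
M3 S853
G1 X41.9361 Y114.1392 F1219
G1 X37.0206 Y121.0008 F1219
G1 X40.1174 Y137.7682 F1219
M5
G0 X0.0000 Y0.0000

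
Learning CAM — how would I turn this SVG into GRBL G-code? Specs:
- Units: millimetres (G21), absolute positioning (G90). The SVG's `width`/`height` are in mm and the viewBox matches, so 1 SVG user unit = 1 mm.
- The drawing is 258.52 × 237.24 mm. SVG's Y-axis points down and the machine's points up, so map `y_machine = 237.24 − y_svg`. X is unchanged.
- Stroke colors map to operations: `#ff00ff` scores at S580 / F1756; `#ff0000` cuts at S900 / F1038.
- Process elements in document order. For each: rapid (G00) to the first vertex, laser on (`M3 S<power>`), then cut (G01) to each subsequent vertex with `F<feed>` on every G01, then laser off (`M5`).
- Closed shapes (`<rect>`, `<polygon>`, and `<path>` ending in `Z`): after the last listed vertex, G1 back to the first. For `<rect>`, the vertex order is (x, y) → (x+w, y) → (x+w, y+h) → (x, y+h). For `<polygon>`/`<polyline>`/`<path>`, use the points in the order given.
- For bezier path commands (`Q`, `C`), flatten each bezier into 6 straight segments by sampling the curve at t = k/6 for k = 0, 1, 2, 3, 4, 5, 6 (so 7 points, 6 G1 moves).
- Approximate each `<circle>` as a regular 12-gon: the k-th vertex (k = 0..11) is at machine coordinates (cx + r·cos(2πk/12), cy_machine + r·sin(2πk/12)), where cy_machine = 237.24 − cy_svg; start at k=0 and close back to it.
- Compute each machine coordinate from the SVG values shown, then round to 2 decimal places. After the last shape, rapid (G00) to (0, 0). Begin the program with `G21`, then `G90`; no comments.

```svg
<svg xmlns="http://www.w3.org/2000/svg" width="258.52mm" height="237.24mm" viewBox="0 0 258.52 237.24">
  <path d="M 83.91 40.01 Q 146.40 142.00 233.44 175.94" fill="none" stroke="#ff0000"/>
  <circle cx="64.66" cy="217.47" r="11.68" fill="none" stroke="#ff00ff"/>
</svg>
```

1 u = 1 mm; y_m = 237.24 − y.

[1] `<path>` quadratic bezier, #ff0000→cut S900 F1038: (83.91,197.23) → (105.42,165.12) → (128.30,136.80) → (152.54,112.25) → (178.14,91.49) → (205.11,74.50) → (233.44,61.30)

[2] `<circle>` circle, #ff00ff→score S580 F1756: (76.34,19.77) → (74.78,25.61) → (70.50,29.89) → (64.66,31.45) → (58.82,29.89) → (54.54,25.61) → (52.98,19.77) → (54.54,13.93) → (58.82,9.65) → (64.66,8.09) → (70.50,9.65) → (74.78,13.93) → (76.34,19.77) (closed)

G21
G90
G00 X83.91 Y197.23
M3 S900
G01 X105.42 Y165.12 F1038
G01 X128.30 Y136.80 F1038
G01 X152.54 Y112.25 F1038
G01 X178.14 Y91.49 F1038
G01 X205.11 Y74.50 F1038
G01 X233.44 Y61.30 F1038
M5
G00 X76.34 Y19.77
M3 S580
G01 X74.78 Y25.61 F1756
G01 X70.50 Y29.89 F1756
G01 X64.66 Y31.45 F1756
G01 X58.82 Y29.89 F1756
G01 X54.54 Y25.61 F1756
G01 X52.98 Y19.77 F1756
G01 X54.54 Y13.93 F1756
G01 X58.82 Y9.65 F1756
G01 X64.66 Y8.09 F1756
G01 X70.50 Y9.65 F1756
G01 X74.78 Y13.93 F1756
G01 X76.34 Y19.77 F1756
M5
G00 X0.00 Y0.00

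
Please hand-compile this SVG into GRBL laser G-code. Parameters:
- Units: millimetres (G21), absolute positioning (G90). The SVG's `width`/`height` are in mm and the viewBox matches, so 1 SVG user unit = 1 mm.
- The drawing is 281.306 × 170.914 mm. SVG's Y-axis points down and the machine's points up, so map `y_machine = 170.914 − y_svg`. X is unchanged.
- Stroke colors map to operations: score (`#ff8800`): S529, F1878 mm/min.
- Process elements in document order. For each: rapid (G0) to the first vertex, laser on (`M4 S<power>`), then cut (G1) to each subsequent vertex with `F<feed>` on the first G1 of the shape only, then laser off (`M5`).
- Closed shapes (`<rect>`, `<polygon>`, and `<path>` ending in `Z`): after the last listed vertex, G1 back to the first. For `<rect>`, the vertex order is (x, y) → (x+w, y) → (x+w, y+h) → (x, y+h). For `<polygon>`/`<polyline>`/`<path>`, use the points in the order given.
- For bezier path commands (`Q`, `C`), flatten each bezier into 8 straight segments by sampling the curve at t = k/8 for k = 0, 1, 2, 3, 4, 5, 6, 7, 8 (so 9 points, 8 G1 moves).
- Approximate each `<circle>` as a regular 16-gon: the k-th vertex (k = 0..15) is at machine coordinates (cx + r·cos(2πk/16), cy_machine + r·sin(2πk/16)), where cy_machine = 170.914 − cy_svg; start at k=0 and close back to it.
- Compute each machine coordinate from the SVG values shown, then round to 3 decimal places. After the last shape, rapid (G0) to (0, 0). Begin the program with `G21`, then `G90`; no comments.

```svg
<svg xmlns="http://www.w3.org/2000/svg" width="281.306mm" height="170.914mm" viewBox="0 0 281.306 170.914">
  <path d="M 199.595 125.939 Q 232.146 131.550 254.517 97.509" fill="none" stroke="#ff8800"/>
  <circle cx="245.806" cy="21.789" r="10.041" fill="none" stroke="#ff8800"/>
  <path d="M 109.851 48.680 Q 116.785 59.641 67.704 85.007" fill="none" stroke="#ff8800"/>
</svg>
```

G21
G90
G0 X199.595 Y44.975
M4 S529
G1 X207.574 Y44.192 F1878
G1 X215.234 Y44.648
G1 X222.577 Y46.343
G1 X229.601 Y49.277
G1 X236.307 Y53.450
G1 X242.695 Y58.863
G1 X248.765 Y65.514
G1 X254.517 Y73.405
M5
G0 X255.847 Y149.125
M4 S529
G1 X255.083 Y152.968 F1878
G1 X252.906 Y156.225
G1 X249.649 Y158.402
G1 X245.806 Y159.166
G1 X241.963 Y158.402
G1 X238.706 Y156.225
G1 X236.529 Y152.968
G1 X235.765 Y149.125
G1 X236.529 Y145.282
G1 X238.706 Y142.025
G1 X241.963 Y139.848
G1 X245.806 Y139.084
G1 X249.649 Y139.848
G1 X252.906 Y142.025
G1 X255.083 Y145.282
G1 X255.847 Y149.125
M5
G0 X109.851 Y122.234
M4 S529
G1 X110.709 Y119.269 F1878
G1 X109.817 Y115.853
G1 X107.174 Y111.988
G1 X102.781 Y107.672
G1 X96.638 Y102.906
G1 X88.744 Y97.690
G1 X79.099 Y92.023
G1 X67.704 Y85.907
M5
G0 X0.000 Y0.000

1 u = 1 mm; y_m = 170.914 − y.

[1] `<path>` quadratic bezier, #ff8800→score S529 F1878: (199.595,44.975) → (207.574,44.192) → (215.234,44.648) → (222.577,46.343) → (229.601,49.277) → (236.307,53.450) → (242.695,58.863) → (248.765,65.514) → (254.517,73.405)

[2] `<circle>` circle, #ff8800→score S529 F1878: (255.847,149.125) → (255.083,152.968) → (252.906,156.225) → (249.649,158.402) → (245.806,159.166) → (241.963,158.402) → (238.706,156.225) → (236.529,152.968) → (235.765,149.125) → (236.529,145.282) → (238.706,142.025) → (241.963,139.848) → (245.806,139.084) → (249.649,139.848) → (252.906,142.025) → (255.083,145.282) → (255.847,149.125) (closed)

[3] `<path>` quadratic bezier, #ff8800→score S529 F1878: (109.851,122.234) → (110.709,119.269) → (109.817,115.853) → (107.174,111.988) → (102.781,107.672) → (96.638,102.906) → (88.744,97.690) → (79.099,92.023) → (67.704,85.907)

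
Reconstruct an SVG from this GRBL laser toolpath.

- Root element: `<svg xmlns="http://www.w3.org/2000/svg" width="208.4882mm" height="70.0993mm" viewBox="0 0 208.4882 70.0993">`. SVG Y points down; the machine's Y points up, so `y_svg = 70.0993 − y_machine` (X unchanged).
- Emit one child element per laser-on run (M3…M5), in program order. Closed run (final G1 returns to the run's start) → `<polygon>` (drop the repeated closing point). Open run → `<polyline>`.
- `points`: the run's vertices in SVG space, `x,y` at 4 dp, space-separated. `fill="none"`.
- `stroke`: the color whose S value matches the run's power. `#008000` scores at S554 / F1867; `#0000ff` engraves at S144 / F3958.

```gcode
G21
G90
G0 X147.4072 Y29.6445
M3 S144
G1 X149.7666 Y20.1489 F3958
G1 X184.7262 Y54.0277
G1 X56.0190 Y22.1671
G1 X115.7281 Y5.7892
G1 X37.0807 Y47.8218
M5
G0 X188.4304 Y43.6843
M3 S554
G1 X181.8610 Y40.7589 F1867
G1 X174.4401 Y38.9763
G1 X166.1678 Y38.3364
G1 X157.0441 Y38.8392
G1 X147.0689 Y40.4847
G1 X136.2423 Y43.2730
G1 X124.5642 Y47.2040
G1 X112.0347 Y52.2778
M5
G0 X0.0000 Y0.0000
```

<svg xmlns="http://www.w3.org/2000/svg" width="208.4882mm" height="70.0993mm" viewBox="0 0 208.4882 70.0993">
  <polyline points="147.4072,40.4548 149.7666,49.9504 184.7262,16.0716 56.0190,47.9322 115.7281,64.3101 37.0807,22.2775" fill="none" stroke="#0000ff"/>
  <polyline points="188.4304,26.4150 181.8610,29.3404 174.4401,31.1230 166.1678,31.7629 157.0441,31.2601 147.0689,29.6146 136.2423,26.8263 124.5642,22.8953 112.0347,17.8215" fill="none" stroke="#008000"/>
</svg>

Machine Y-up, SVG Y-down with viewBox height 70.0993, so y_svg = 70.0993 − y_machine; X carries over.

Run 1: S144 ⇒ engrave layer `#0000ff`. The run is open, so emit a `<polyline>` with points (Y-flipped): 147.4072,40.4548 149.7666,49.9504 184.7262,16.0716 56.0190,47.9322 115.7281,64.3101 37.0807,22.2775.

Run 2: power S554 maps to stroke `#008000` (score). The run is open, so emit a `<polyline>` with points (Y-flipped): 188.4304,26.4150 181.8610,29.3404 174.4401,31.1230 166.1678,31.7629 157.0441,31.2601 147.0689,29.6146 136.2423,26.8263 124.5642,22.8953 112.0347,17.8215.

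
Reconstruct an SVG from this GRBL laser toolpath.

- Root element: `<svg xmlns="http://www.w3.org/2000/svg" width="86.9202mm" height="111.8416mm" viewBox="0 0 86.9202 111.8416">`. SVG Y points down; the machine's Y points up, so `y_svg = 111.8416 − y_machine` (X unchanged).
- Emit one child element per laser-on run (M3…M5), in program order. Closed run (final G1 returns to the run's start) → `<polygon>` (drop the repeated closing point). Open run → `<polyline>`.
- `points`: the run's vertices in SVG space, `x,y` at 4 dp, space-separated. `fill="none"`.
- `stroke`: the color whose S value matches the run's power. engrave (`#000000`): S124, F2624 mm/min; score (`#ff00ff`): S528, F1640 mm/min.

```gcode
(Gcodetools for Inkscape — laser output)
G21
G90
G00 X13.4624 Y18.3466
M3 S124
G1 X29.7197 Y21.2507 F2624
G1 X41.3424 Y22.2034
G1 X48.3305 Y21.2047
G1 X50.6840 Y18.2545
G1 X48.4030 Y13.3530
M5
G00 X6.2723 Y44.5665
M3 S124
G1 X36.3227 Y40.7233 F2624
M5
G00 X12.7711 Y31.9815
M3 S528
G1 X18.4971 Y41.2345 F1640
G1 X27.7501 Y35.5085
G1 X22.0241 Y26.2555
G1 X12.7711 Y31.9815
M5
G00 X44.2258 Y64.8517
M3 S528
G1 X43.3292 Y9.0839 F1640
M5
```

y_svg = 111.8416 − y_m.

[1] S124→`#000000` (engrave); open run; points: 13.4624,93.4950 29.7197,90.5909 41.3424,89.6382 48.3305,90.6369 50.6840,93.5871 48.4030,98.4886

[2] S124→`#000000` (engrave); open run; points: 6.2723,67.2751 36.3227,71.1183

[3] S528→`#ff00ff` (score); closed run; points: 12.7711,79.8601 18.4971,70.6071 27.7501,76.3331 22.0241,85.5861

[4] S528→`#ff00ff` (score); open run; points: 44.2258,46.9899 43.3292,102.7577

<svg xmlns="http://www.w3.org/2000/svg" width="86.9202mm" height="111.8416mm" viewBox="0 0 86.9202 111.8416">
  <polyline points="13.4624,93.4950 29.7197,90.5909 41.3424,89.6382 48.3305,90.6369 50.6840,93.5871 48.4030,98.4886" fill="none" stroke="#000000"/>
  <polyline points="6.2723,67.2751 36.3227,71.1183" fill="none" stroke="#000000"/>
  <polygon points="12.7711,79.8601 18.4971,70.6071 27.7501,76.3331 22.0241,85.5861" fill="none" stroke="#ff00ff"/>
  <polyline points="44.2258,46.9899 43.3292,102.7577" fill="none" stroke="#ff00ff"/>
</svg>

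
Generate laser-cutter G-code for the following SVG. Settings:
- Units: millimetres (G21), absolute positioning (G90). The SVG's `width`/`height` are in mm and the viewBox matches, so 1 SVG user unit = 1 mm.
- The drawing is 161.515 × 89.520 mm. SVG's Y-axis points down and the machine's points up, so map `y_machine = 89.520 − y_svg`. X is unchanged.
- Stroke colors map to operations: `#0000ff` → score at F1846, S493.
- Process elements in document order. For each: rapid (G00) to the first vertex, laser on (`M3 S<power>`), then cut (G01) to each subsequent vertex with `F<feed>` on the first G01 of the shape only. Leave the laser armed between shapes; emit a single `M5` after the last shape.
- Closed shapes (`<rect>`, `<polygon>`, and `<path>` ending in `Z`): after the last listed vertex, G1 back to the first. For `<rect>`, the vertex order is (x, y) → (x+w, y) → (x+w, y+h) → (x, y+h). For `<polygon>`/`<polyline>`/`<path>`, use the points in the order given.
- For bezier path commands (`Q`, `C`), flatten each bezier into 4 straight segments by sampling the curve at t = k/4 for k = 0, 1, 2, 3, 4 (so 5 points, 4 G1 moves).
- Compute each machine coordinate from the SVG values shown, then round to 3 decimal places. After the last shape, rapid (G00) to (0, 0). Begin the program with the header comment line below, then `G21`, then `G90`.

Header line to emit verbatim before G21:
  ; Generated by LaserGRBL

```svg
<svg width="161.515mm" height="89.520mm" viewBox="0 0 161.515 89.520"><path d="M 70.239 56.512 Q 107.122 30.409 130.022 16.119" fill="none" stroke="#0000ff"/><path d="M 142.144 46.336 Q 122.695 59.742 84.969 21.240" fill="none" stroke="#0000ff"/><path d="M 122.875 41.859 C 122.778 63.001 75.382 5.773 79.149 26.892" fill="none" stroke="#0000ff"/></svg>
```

viewBox `0 0 161.515 89.520` with mm width/height → 1 unit = 1 mm. Flip: y_m = 89.520 − y_svg.

**Shape 1** — `<path>` quadratic bezier, stroke `#0000ff` → score (S493, F1846). Control points (SVG): P0=(70.239,56.512), P1=(107.122,30.409), P2=(130.022,16.119); sampled at t=k/4. Machine vertices: (70.239,33.008) → (87.807,45.321) → (103.626,56.158) → (117.698,65.518) → (130.022,73.401). Open path.

**Shape 2** — `<path>` quadratic bezier, stroke `#0000ff` → score (S493, F1846). Control points (SVG): P0=(142.144,46.336), P1=(122.695,59.742), P2=(84.969,21.240); sampled at t=k/4. Machine vertices: (142.144,43.184) → (131.277,39.725) → (118.126,42.755) → (102.690,52.273) → (84.969,68.280). Open path.

**Shape 3** — `<path>` cubic bezier, stroke `#0000ff` → score (S493, F1846). Control points (SVG): P0=(122.875,41.859), P1=(122.778,63.001), P2=(75.382,5.773), P3=(79.149,26.892); sampled at t=k/4. Machine vertices: (122.875,47.661) → (115.472,44.050) → (99.563,55.136) → (84.378,66.226) → (79.149,62.628). Open path.

; Generated by LaserGRBL
G21
G90
G00 X70.239 Y33.008
M3 S493
G01 X87.807 Y45.321 F1846
G01 X103.626 Y56.158
G01 X117.698 Y65.518
G01 X130.022 Y73.401
G00 X142.144 Y43.184
M3 S493
G01 X131.277 Y39.725 F1846
G01 X118.126 Y42.755
G01 X102.690 Y52.273
G01 X84.969 Y68.280
G00 X122.875 Y47.661
M3 S493
G01 X115.472 Y44.050 F1846
G01 X99.563 Y55.136
G01 X84.378 Y66.226
G01 X79.149 Y62.628
M5
G00 X0.000 Y0.000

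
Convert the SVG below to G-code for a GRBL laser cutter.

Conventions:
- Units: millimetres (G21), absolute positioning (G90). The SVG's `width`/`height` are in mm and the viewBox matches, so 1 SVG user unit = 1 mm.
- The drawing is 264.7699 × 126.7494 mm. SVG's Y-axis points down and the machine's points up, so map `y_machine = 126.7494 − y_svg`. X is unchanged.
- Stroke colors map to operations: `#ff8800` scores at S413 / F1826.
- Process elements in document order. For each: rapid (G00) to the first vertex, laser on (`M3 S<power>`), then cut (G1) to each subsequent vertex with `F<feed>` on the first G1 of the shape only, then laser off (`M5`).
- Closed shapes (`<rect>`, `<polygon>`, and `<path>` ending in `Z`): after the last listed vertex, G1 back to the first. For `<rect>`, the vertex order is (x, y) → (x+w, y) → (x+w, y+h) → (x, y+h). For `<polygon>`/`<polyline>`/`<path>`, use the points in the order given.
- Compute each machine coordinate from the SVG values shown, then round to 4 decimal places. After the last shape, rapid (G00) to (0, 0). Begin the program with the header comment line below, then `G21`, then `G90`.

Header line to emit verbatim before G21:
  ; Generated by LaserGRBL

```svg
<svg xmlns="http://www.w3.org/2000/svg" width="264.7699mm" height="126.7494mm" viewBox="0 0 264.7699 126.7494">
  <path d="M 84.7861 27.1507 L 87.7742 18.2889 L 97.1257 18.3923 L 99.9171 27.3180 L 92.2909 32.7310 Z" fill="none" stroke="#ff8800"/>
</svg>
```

; Generated by LaserGRBL
G21
G90
G00 X84.7861 Y99.5987
M3 S413
G1 X87.7742 Y108.4605 F1826
G1 X97.1257 Y108.3571
G1 X99.9171 Y99.4314
G1 X92.2909 Y94.0184
G1 X84.7861 Y99.5987
M5
G00 X0.0000 Y0.0000

viewBox `0 0 264.7699 126.7494` with mm width/height → 1 unit = 1 mm. Flip: y_m = 126.7494 − y_svg.

**Shape 1** — `<path>` regular polygon, stroke `#ff8800` → score (S413, F1826). Machine vertices: (84.7861,99.5987) → (87.7742,108.4605) → (97.1257,108.3571) → (99.9171,99.4314) → (92.2909,94.0184) → (84.7861,99.5987). Closed: final G1 returns to the first vertex.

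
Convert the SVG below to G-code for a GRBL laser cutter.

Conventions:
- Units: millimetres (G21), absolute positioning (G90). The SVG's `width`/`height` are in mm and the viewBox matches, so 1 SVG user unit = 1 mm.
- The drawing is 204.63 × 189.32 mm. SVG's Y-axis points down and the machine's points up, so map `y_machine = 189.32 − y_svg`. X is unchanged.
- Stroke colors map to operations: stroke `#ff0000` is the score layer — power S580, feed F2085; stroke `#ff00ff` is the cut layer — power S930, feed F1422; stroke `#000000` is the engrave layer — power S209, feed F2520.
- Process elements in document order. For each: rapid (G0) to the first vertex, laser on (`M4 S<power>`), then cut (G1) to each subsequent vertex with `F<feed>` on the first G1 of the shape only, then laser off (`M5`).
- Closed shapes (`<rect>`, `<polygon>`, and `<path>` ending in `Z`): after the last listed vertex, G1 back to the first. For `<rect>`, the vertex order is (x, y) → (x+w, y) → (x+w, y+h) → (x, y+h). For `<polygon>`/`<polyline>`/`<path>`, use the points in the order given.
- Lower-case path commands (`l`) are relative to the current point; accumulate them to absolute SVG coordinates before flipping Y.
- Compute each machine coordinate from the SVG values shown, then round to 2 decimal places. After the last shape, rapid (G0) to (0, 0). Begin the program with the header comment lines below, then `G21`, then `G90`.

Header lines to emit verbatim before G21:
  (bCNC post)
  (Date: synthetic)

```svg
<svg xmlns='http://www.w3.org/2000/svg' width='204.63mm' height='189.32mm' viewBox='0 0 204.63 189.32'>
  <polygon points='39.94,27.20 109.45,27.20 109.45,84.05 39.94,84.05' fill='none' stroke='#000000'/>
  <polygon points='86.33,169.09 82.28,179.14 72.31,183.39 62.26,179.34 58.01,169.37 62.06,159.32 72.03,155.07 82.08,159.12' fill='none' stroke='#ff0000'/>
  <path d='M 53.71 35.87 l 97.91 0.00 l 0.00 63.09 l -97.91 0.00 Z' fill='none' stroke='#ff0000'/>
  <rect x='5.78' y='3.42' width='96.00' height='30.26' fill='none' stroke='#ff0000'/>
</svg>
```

Since the viewBox matches the mm dimensions, user units are millimetres directly. The only transform is the Y-flip y_m = 189.32 − y_svg.

Shape 1 is a rectangle drawn with `<polygon>`. Its stroke #000000 means engrave at S209, F2520. After flipping Y the toolpath is (39.94,162.12) → (109.45,162.12) → (109.45,105.27) → (39.94,105.27) → (39.94,162.12), returning to the start.

Shape 2 is a regular polygon drawn with `<polygon>`. Its stroke #ff0000 means score at S580, F2085. After flipping Y the toolpath is (86.33,20.23) → (82.28,10.18) → (72.31,5.93) → (62.26,9.98) → (58.01,19.95) → (62.06,30.00) → (72.03,34.25) → (82.08,30.20) → (86.33,20.23), returning to the start.

Shape 3 is a rectangle drawn with `<path>`. Its stroke #ff0000 means score at S580, F2085. After flipping Y the toolpath is (53.71,153.45) → (151.62,153.45) → (151.62,90.36) → (53.71,90.36) → (53.71,153.45), returning to the start.

Shape 4 is a rectangle drawn with `<rect>`. Its stroke #ff0000 means score at S580, F2085. After flipping Y the toolpath is (5.78,185.90) → (101.78,185.90) → (101.78,155.64) → (5.78,155.64) → (5.78,185.90), returning to the start.

(bCNC post)
(Date: synthetic)
G21
G90
G0 X39.94 Y162.12
M4 S209
G1 X109.45 Y162.12 F2520
G1 X109.45 Y105.27
G1 X39.94 Y105.27
G1 X39.94 Y162.12
M5
G0 X86.33 Y20.23
M4 S580
G1 X82.28 Y10.18 F2085
G1 X72.31 Y5.93
G1 X62.26 Y9.98
G1 X58.01 Y19.95
G1 X62.06 Y30.00
G1 X72.03 Y34.25
G1 X82.08 Y30.20
G1 X86.33 Y20.23
M5
G0 X53.71 Y153.45
M4 S580
G1 X151.62 Y153.45 F2085
G1 X151.62 Y90.36
G1 X53.71 Y90.36
G1 X53.71 Y153.45
M5
G0 X5.78 Y185.90
M4 S580
G1 X101.78 Y185.90 F2085
G1 X101.78 Y155.64
G1 X5.78 Y155.64
G1 X5.78 Y185.90
M5
G0 X0.00 Y0.00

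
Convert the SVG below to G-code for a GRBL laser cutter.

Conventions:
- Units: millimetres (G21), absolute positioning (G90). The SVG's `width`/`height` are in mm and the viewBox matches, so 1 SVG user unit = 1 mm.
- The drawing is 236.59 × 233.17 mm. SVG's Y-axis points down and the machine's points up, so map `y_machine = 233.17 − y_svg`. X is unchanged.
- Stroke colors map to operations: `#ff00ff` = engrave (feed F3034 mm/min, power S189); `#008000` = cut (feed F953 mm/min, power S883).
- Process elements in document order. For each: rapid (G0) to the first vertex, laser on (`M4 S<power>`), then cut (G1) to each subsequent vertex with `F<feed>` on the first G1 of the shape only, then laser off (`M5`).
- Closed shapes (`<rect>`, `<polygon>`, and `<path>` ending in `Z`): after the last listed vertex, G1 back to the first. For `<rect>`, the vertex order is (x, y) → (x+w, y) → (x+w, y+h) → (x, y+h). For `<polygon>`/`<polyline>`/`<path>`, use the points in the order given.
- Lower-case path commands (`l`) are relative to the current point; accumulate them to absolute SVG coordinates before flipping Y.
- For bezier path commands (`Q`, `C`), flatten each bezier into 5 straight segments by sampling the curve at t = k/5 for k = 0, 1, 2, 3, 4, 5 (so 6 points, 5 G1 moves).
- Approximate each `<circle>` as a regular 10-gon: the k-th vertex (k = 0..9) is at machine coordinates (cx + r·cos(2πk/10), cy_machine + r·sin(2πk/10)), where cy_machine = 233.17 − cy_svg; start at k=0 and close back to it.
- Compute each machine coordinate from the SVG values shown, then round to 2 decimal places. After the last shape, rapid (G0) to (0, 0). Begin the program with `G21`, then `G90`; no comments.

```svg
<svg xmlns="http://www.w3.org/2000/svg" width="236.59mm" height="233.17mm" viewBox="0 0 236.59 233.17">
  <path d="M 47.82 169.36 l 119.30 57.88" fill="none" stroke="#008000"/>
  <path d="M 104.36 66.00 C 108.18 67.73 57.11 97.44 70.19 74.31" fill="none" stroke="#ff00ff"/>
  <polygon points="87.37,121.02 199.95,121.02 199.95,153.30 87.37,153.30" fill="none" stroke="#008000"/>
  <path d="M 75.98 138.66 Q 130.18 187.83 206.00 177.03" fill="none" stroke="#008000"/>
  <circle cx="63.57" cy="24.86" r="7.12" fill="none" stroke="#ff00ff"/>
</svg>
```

viewBox `0 0 236.59 233.17` with mm width/height → 1 unit = 1 mm. Flip: y_m = 233.17 − y_svg.

**Shape 1** — `<path>` line segment, stroke `#008000` → cut (S883, F953). Machine vertices: (47.82,63.81) → (167.12,5.93). Open path.

**Shape 2** — `<path>` cubic bezier, stroke `#ff00ff` → engrave (S189, F3034). Control points (SVG): P0=(104.36,66.00), P1=(108.18,67.73), P2=(57.11,97.44), P3=(70.19,74.31); sampled at t=k/5. Machine vertices: (104.36,167.17) → (101.02,163.42) → (90.22,156.84) → (77.67,151.29) → (69.09,150.68) → (70.19,158.86). Open path.

**Shape 3** — `<polygon>` rectangle, stroke `#008000` → cut (S883, F953). Machine vertices: (87.37,112.15) → (199.95,112.15) → (199.95,79.87) → (87.37,79.87) → (87.37,112.15). Closed: final G1 returns to the first vertex.

**Shape 4** — `<path>` quadratic bezier, stroke `#008000` → cut (S883, F953). Control points (SVG): P0=(75.98,138.66), P1=(130.18,187.83), P2=(206.00,177.03); sampled at t=k/5. Machine vertices: (75.98,94.51) → (98.52,77.24) → (122.80,64.77) → (148.80,57.10) → (176.54,54.22) → (206.00,56.14). Open path.

**Shape 5** — `<circle>` circle, stroke `#ff00ff` → engrave (S189, F3034). Machine vertices: (70.69,208.31) → (69.33,212.50) → (65.77,215.08) → (61.37,215.08) → (57.81,212.50) → (56.45,208.31) → (57.81,204.12) → (61.37,201.54) → (65.77,201.54) → (69.33,204.12) → (70.69,208.31). Closed: final G1 returns to the first vertex.

G21
G90
G0 X47.82 Y63.81
M4 S883
G1 X167.12 Y5.93 F953
M5
G0 X104.36 Y167.17
M4 S189
G1 X101.02 Y163.42 F3034
G1 X90.22 Y156.84
G1 X77.67 Y151.29
G1 X69.09 Y150.68
G1 X70.19 Y158.86
M5
G0 X87.37 Y112.15
M4 S883
G1 X199.95 Y112.15 F953
G1 X199.95 Y79.87
G1 X87.37 Y79.87
G1 X87.37 Y112.15
M5
G0 X75.98 Y94.51
M4 S883
G1 X98.52 Y77.24 F953
G1 X122.80 Y64.77
G1 X148.80 Y57.10
G1 X176.54 Y54.22
G1 X206.00 Y56.14
M5
G0 X70.69 Y208.31
M4 S189
G1 X69.33 Y212.50 F3034
G1 X65.77 Y215.08
G1 X61.37 Y215.08
G1 X57.81 Y212.50
G1 X56.45 Y208.31
G1 X57.81 Y204.12
G1 X61.37 Y201.54
G1 X65.77 Y201.54
G1 X69.33 Y204.12
G1 X70.69 Y208.31
M5
G0 X0.00 Y0.00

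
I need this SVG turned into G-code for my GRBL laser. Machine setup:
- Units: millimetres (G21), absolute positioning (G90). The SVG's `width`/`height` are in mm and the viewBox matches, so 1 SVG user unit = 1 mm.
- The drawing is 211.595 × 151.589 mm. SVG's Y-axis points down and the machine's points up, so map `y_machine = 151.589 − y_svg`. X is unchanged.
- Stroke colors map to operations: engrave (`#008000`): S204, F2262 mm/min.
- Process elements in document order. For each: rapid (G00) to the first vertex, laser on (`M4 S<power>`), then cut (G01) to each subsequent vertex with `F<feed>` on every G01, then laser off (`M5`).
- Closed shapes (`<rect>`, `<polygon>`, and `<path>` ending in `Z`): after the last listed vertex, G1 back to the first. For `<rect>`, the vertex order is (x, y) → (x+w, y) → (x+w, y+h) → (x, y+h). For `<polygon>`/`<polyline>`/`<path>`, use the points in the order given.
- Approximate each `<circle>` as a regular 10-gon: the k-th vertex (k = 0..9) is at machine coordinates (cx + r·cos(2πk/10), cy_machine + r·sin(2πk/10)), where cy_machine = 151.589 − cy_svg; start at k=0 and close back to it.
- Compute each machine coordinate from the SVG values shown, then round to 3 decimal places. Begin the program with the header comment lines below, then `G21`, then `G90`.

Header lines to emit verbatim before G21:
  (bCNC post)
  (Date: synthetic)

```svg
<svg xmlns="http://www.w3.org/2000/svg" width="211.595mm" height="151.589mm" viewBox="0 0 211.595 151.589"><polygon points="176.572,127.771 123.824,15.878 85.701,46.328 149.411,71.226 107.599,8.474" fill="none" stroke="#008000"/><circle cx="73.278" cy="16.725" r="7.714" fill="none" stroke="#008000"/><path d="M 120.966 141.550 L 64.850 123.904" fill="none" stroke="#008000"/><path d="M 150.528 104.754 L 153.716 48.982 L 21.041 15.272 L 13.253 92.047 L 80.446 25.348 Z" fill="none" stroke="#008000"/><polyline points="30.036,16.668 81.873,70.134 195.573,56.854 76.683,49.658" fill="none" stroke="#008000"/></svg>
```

(bCNC post)
(Date: synthetic)
G21
G90
G00 X176.572 Y23.818
M4 S204
G01 X123.824 Y135.711 F2262
G01 X85.701 Y105.261 F2262
G01 X149.411 Y80.363 F2262
G01 X107.599 Y143.115 F2262
G01 X176.572 Y23.818 F2262
M5
G00 X80.992 Y134.864
M4 S204
G01 X79.519 Y139.398 F2262
G01 X75.662 Y142.200 F2262
G01 X70.894 Y142.200 F2262
G01 X67.037 Y139.398 F2262
G01 X65.564 Y134.864 F2262
G01 X67.037 Y130.330 F2262
G01 X70.894 Y127.528 F2262
G01 X75.662 Y127.528 F2262
G01 X79.519 Y130.330 F2262
G01 X80.992 Y134.864 F2262
M5
G00 X120.966 Y10.039
M4 S204
G01 X64.850 Y27.685 F2262
M5
G00 X150.528 Y46.835
M4 S204
G01 X153.716 Y102.607 F2262
G01 X21.041 Y136.317 F2262
G01 X13.253 Y59.542 F2262
G01 X80.446 Y126.241 F2262
G01 X150.528 Y46.835 F2262
M5
G00 X30.036 Y134.921
M4 S204
G01 X81.873 Y81.455 F2262
G01 X195.573 Y94.735 F2262
G01 X76.683 Y101.931 F2262
M5

Since the viewBox matches the mm dimensions, user units are millimetres directly. The only transform is the Y-flip y_m = 151.589 − y_svg.

Shape 1 is a closed polygon drawn with `<polygon>`. Its stroke #008000 means engrave at S204, F2262. After flipping Y the toolpath is (176.572,23.818) → (123.824,135.711) → (85.701,105.261) → (149.411,80.363) → (107.599,143.115) → (176.572,23.818), returning to the start.

Shape 2 is a circle drawn with `<circle>`. Its stroke #008000 means engrave at S204, F2262. After flipping Y the toolpath is (80.992,134.864) → (79.519,139.398) → (75.662,142.200) → (70.894,142.200) → (67.037,139.398) → (65.564,134.864) → (67.037,130.330) → (70.894,127.528) → (75.662,127.528) → (79.519,130.330) → (80.992,134.864), returning to the start.

Shape 3 is a line segment drawn with `<path>`. Its stroke #008000 means engrave at S204, F2262. After flipping Y the toolpath is (120.966,10.039) → (64.850,27.685).

Shape 4 is a closed polygon drawn with `<path>`. Its stroke #008000 means engrave at S204, F2262. After flipping Y the toolpath is (150.528,46.835) → (153.716,102.607) → (21.041,136.317) → (13.253,59.542) → (80.446,126.241) → (150.528,46.835), returning to the start.

Shape 5 is a open polyline drawn with `<polyline>`. Its stroke #008000 means engrave at S204, F2262. After flipping Y the toolpath is (30.036,134.921) → (81.873,81.455) → (195.573,94.735) → (76.683,101.931).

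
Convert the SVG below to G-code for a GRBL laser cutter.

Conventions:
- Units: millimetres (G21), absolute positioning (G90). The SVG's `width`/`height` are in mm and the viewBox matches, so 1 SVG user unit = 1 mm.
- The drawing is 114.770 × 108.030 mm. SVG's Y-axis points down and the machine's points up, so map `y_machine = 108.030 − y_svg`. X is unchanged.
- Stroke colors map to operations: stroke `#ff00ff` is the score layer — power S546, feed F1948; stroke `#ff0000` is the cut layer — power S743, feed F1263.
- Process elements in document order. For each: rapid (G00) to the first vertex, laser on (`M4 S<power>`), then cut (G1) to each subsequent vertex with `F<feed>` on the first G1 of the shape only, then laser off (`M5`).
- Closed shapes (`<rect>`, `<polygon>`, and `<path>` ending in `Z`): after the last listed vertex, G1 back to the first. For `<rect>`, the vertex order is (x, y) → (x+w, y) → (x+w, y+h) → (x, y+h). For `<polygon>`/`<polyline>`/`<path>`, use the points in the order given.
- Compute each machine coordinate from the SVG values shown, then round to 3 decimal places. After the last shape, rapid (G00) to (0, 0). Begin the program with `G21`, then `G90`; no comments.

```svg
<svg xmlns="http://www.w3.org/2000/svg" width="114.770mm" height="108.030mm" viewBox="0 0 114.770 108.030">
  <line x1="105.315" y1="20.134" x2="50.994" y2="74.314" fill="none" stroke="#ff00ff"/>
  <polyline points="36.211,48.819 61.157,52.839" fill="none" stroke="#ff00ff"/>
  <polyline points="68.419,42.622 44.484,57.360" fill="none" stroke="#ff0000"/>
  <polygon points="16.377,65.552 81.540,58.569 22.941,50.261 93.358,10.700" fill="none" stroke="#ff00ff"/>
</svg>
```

1 u = 1 mm; y_m = 108.030 − y.

[1] `<line>` line segment, #ff00ff→score S546 F1948: (105.315,87.896) → (50.994,33.716)

[2] `<polyline>` line segment, #ff00ff→score S546 F1948: (36.211,59.211) → (61.157,55.191)

[3] `<polyline>` line segment, #ff0000→cut S743 F1263: (68.419,65.408) → (44.484,50.670)

[4] `<polygon>` closed polygon, #ff00ff→score S546 F1948: (16.377,42.478) → (81.540,49.461) → (22.941,57.769) → (93.358,97.330) → (16.377,42.478) (closed)

G21
G90
G00 X105.315 Y87.896
M4 S546
G1 X50.994 Y33.716 F1948
M5
G00 X36.211 Y59.211
M4 S546
G1 X61.157 Y55.191 F1948
M5
G00 X68.419 Y65.408
M4 S743
G1 X44.484 Y50.670 F1263
M5
G00 X16.377 Y42.478
M4 S546
G1 X81.540 Y49.461 F1948
G1 X22.941 Y57.769
G1 X93.358 Y97.330
G1 X16.377 Y42.478
M5
G00 X0.000 Y0.000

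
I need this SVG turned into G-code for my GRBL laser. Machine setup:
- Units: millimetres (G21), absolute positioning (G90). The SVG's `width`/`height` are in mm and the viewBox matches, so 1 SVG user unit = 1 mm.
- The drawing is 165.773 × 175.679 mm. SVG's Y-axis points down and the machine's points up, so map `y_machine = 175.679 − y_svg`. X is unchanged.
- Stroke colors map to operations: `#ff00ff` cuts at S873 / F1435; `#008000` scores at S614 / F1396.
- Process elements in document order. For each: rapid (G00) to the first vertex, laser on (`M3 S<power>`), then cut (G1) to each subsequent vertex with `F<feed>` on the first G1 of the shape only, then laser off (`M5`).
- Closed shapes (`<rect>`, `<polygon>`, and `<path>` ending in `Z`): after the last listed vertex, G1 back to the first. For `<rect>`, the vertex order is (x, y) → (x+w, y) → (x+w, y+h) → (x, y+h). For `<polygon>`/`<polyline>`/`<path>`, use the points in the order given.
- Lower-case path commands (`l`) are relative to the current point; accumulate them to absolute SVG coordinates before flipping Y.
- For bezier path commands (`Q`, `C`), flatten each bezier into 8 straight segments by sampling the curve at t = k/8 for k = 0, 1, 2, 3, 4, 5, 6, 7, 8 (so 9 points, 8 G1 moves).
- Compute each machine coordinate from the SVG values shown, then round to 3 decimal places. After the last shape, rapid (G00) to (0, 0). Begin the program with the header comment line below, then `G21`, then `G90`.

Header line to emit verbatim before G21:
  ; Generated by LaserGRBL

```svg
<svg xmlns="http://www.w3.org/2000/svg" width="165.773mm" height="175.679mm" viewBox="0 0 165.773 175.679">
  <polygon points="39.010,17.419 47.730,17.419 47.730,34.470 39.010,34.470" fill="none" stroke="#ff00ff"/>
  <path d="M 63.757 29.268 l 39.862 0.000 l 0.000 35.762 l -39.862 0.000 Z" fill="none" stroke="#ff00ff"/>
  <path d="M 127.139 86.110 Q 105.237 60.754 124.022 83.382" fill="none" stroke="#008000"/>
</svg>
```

viewBox `0 0 165.773 175.679` with mm width/height → 1 unit = 1 mm. Flip: y_m = 175.679 − y_svg.

**Shape 1** — `<polygon>` rectangle, stroke `#ff00ff` → cut (S873, F1435). Machine vertices: (39.010,158.260) → (47.730,158.260) → (47.730,141.209) → (39.010,141.209) → (39.010,158.260). Closed: final G1 returns to the first vertex.

**Shape 2** — `<path>` rectangle, stroke `#ff00ff` → cut (S873, F1435). Machine vertices: (63.757,146.411) → (103.619,146.411) → (103.619,110.649) → (63.757,110.649) → (63.757,146.411). Closed: final G1 returns to the first vertex.

**Shape 3** — `<path>` quadratic bezier, stroke `#008000` → score (S614, F1396). Control points (SVG): P0=(127.139,86.110), P1=(105.237,60.754), P2=(124.022,83.382); sampled at t=k/8. Machine vertices: (127.139,89.569) → (122.299,95.158) → (118.731,99.248) → (116.434,101.838) → (115.409,102.929) → (115.655,102.520) → (117.172,100.612) → (119.961,97.204) → (124.022,92.297). Open path.

; Generated by LaserGRBL
G21
G90
G00 X39.010 Y158.260
M3 S873
G1 X47.730 Y158.260 F1435
G1 X47.730 Y141.209
G1 X39.010 Y141.209
G1 X39.010 Y158.260
M5
G00 X63.757 Y146.411
M3 S873
G1 X103.619 Y146.411 F1435
G1 X103.619 Y110.649
G1 X63.757 Y110.649
G1 X63.757 Y146.411
M5
G00 X127.139 Y89.569
M3 S614
G1 X122.299 Y95.158 F1396
G1 X118.731 Y99.248
G1 X116.434 Y101.838
G1 X115.409 Y102.929
G1 X115.655 Y102.520
G1 X117.172 Y100.612
G1 X119.961 Y97.204
G1 X124.022 Y92.297
M5
G00 X0.000 Y0.000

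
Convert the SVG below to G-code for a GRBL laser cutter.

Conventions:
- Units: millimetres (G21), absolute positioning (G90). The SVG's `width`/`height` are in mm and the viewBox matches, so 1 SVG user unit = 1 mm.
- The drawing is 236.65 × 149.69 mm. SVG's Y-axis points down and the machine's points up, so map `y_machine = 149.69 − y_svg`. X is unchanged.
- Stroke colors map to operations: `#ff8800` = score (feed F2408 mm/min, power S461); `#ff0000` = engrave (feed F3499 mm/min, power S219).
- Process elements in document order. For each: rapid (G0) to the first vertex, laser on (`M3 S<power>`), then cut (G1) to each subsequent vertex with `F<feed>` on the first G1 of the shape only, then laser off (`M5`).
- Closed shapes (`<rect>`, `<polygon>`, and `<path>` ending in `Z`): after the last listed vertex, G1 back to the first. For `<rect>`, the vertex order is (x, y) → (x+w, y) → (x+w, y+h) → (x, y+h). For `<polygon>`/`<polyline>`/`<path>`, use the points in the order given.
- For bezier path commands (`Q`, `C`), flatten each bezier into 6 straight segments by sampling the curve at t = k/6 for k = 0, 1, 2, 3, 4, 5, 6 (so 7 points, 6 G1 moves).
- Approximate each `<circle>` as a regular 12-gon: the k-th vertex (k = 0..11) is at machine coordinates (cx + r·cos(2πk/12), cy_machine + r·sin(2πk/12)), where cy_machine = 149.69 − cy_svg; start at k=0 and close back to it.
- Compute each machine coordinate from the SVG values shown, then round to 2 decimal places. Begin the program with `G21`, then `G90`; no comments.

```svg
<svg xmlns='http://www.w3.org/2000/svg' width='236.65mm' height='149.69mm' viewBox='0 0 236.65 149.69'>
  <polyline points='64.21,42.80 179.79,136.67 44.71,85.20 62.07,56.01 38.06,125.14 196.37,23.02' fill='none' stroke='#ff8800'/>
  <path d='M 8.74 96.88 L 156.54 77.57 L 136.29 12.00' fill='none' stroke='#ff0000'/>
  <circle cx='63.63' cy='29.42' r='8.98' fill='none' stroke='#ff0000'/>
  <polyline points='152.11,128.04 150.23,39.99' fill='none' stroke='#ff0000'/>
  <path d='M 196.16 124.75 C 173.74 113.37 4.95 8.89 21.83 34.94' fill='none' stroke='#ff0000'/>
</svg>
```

viewBox `0 0 236.65 149.69` with mm width/height → 1 unit = 1 mm. Flip: y_m = 149.69 − y_svg.

**Shape 1** — `<polyline>` open polyline, stroke `#ff8800` → score (S461, F2408). Machine vertices: (64.21,106.89) → (179.79,13.02) → (44.71,64.49) → (62.07,93.68) → (38.06,24.55) → (196.37,126.67). Open path.

**Shape 2** — `<path>` open polyline, stroke `#ff0000` → engrave (S219, F3499). Machine vertices: (8.74,52.81) → (156.54,72.12) → (136.29,137.69). Open path.

**Shape 3** — `<circle>` circle, stroke `#ff0000` → engrave (S219, F3499). Machine vertices: (72.61,120.27) → (71.41,124.76) → (68.12,128.05) → (63.63,129.25) → (59.14,128.05) → (55.85,124.76) → (54.65,120.27) → (55.85,115.78) → (59.14,112.49) → (63.63,111.29) → (68.12,112.49) → (71.41,115.78) → (72.61,120.27). Closed: final G1 returns to the first vertex.

**Shape 4** — `<polyline>` line segment, stroke `#ff0000` → engrave (S219, F3499). Machine vertices: (152.11,21.65) → (150.23,109.70). Open path.

**Shape 5** — `<path>` cubic bezier, stroke `#ff0000` → engrave (S219, F3499). Control points (SVG): P0=(196.16,124.75), P1=(173.74,113.37), P2=(4.95,8.89), P3=(21.83,34.94); sampled at t=k/6. Machine vertices: (196.16,24.94) → (174.29,37.35) → (137.25,59.07) → (94.26,83.88) → (54.54,105.57) → (27.33,117.93) → (21.83,114.75). Open path.

G21
G90
G0 X64.21 Y106.89
M3 S461
G1 X179.79 Y13.02 F2408
G1 X44.71 Y64.49
G1 X62.07 Y93.68
G1 X38.06 Y24.55
G1 X196.37 Y126.67
M5
G0 X8.74 Y52.81
M3 S219
G1 X156.54 Y72.12 F3499
G1 X136.29 Y137.69
M5
G0 X72.61 Y120.27
M3 S219
G1 X71.41 Y124.76 F3499
G1 X68.12 Y128.05
G1 X63.63 Y129.25
G1 X59.14 Y128.05
G1 X55.85 Y124.76
G1 X54.65 Y120.27
G1 X55.85 Y115.78
G1 X59.14 Y112.49
G1 X63.63 Y111.29
G1 X68.12 Y112.49
G1 X71.41 Y115.78
G1 X72.61 Y120.27
M5
G0 X152.11 Y21.65
M3 S219
G1 X150.23 Y109.70 F3499
M5
G0 X196.16 Y24.94
M3 S219
G1 X174.29 Y37.35 F3499
G1 X137.25 Y59.07
G1 X94.26 Y83.88
G1 X54.54 Y105.57
G1 X27.33 Y117.93
G1 X21.83 Y114.75
M5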